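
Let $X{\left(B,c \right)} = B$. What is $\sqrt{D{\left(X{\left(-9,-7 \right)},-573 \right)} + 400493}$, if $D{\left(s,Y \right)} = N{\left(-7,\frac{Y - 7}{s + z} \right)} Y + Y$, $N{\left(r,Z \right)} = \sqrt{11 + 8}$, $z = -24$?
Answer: $\sqrt{399920 - 573 \sqrt{19}} \approx 630.41$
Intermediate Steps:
$N{\left(r,Z \right)} = \sqrt{19}$
$D{\left(s,Y \right)} = Y + Y \sqrt{19}$ ($D{\left(s,Y \right)} = \sqrt{19} Y + Y = Y \sqrt{19} + Y = Y + Y \sqrt{19}$)
$\sqrt{D{\left(X{\left(-9,-7 \right)},-573 \right)} + 400493} = \sqrt{- 573 \left(1 + \sqrt{19}\right) + 400493} = \sqrt{\left(-573 - 573 \sqrt{19}\right) + 400493} = \sqrt{399920 - 573 \sqrt{19}}$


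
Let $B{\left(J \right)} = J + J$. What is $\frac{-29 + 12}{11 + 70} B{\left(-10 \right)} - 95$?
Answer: $- \frac{7355}{81} \approx -90.802$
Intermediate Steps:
$B{\left(J \right)} = 2 J$
$\frac{-29 + 12}{11 + 70} B{\left(-10 \right)} - 95 = \frac{-29 + 12}{11 + 70} \cdot 2 \left(-10\right) - 95 = - \frac{17}{81} \left(-20\right) - 95 = \left(-17\right) \frac{1}{81} \left(-20\right) - 95 = \left(- \frac{17}{81}\right) \left(-20\right) - 95 = \frac{340}{81} - 95 = - \frac{7355}{81}$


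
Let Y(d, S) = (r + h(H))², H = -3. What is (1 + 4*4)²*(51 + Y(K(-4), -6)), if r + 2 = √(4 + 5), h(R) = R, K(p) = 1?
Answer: 15895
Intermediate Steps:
r = 1 (r = -2 + √(4 + 5) = -2 + √9 = -2 + 3 = 1)
Y(d, S) = 4 (Y(d, S) = (1 - 3)² = (-2)² = 4)
(1 + 4*4)²*(51 + Y(K(-4), -6)) = (1 + 4*4)²*(51 + 4) = (1 + 16)²*55 = 17²*55 = 289*55 = 15895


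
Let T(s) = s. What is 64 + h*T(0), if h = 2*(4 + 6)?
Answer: 64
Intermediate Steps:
h = 20 (h = 2*10 = 20)
64 + h*T(0) = 64 + 20*0 = 64 + 0 = 64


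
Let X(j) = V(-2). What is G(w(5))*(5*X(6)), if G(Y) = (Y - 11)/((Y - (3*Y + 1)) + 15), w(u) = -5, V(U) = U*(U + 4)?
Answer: 40/3 ≈ 13.333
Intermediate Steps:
V(U) = U*(4 + U)
X(j) = -4 (X(j) = -2*(4 - 2) = -2*2 = -4)
G(Y) = (-11 + Y)/(14 - 2*Y) (G(Y) = (-11 + Y)/((Y - (1 + 3*Y)) + 15) = (-11 + Y)/((Y + (-1 - 3*Y)) + 15) = (-11 + Y)/((-1 - 2*Y) + 15) = (-11 + Y)/(14 - 2*Y))
G(w(5))*(5*X(6)) = ((11 - 1*(-5))/(2*(-7 - 5)))*(5*(-4)) = ((½)*(11 + 5)/(-12))*(-20) = ((½)*(-1/12)*16)*(-20) = -⅔*(-20) = 40/3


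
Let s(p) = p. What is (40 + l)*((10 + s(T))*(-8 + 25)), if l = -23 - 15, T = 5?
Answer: 510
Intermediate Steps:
l = -38
(40 + l)*((10 + s(T))*(-8 + 25)) = (40 - 38)*((10 + 5)*(-8 + 25)) = 2*(15*17) = 2*255 = 510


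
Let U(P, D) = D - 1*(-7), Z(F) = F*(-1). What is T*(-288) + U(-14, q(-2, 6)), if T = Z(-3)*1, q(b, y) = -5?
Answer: -862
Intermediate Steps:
Z(F) = -F
T = 3 (T = -1*(-3)*1 = 3*1 = 3)
U(P, D) = 7 + D (U(P, D) = D + 7 = 7 + D)
T*(-288) + U(-14, q(-2, 6)) = 3*(-288) + (7 - 5) = -864 + 2 = -862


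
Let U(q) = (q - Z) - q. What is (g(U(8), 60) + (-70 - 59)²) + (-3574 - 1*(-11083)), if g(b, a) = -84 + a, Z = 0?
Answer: 24126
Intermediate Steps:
U(q) = 0 (U(q) = (q - 1*0) - q = (q + 0) - q = q - q = 0)
(g(U(8), 60) + (-70 - 59)²) + (-3574 - 1*(-11083)) = ((-84 + 60) + (-70 - 59)²) + (-3574 - 1*(-11083)) = (-24 + (-129)²) + (-3574 + 11083) = (-24 + 16641) + 7509 = 16617 + 7509 = 24126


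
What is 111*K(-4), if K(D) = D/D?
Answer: 111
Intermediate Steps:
K(D) = 1
111*K(-4) = 111*1 = 111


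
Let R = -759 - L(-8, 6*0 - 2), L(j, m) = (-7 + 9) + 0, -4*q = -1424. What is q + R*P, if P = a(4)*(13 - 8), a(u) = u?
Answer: -14864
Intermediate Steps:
q = 356 (q = -¼*(-1424) = 356)
P = 20 (P = 4*(13 - 8) = 4*5 = 20)
L(j, m) = 2 (L(j, m) = 2 + 0 = 2)
R = -761 (R = -759 - 1*2 = -759 - 2 = -761)
q + R*P = 356 - 761*20 = 356 - 15220 = -14864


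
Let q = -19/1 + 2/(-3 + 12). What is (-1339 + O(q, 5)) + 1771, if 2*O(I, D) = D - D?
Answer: 432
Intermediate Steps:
q = -169/9 (q = -19*1 + 2/9 = -19 + 2*(⅑) = -19 + 2/9 = -169/9 ≈ -18.778)
O(I, D) = 0 (O(I, D) = (D - D)/2 = (½)*0 = 0)
(-1339 + O(q, 5)) + 1771 = (-1339 + 0) + 1771 = -1339 + 1771 = 432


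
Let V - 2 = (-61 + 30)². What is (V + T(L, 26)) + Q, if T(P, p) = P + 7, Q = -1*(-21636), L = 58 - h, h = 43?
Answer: 22621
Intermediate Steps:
L = 15 (L = 58 - 1*43 = 58 - 43 = 15)
Q = 21636
V = 963 (V = 2 + (-61 + 30)² = 2 + (-31)² = 2 + 961 = 963)
T(P, p) = 7 + P
(V + T(L, 26)) + Q = (963 + (7 + 15)) + 21636 = (963 + 22) + 21636 = 985 + 21636 = 22621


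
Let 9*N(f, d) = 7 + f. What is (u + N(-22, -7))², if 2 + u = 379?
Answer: 1267876/9 ≈ 1.4088e+5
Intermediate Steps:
u = 377 (u = -2 + 379 = 377)
N(f, d) = 7/9 + f/9 (N(f, d) = (7 + f)/9 = 7/9 + f/9)
(u + N(-22, -7))² = (377 + (7/9 + (⅑)*(-22)))² = (377 + (7/9 - 22/9))² = (377 - 5/3)² = (1126/3)² = 1267876/9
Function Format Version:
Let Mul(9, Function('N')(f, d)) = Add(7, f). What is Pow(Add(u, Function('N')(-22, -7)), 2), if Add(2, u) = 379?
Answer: Rational(1267876, 9) ≈ 1.4088e+5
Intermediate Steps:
u = 377 (u = Add(-2, 379) = 377)
Function('N')(f, d) = Add(Rational(7, 9), Mul(Rational(1, 9), f)) (Function('N')(f, d) = Mul(Rational(1, 9), Add(7, f)) = Add(Rational(7, 9), Mul(Rational(1, 9), f)))
Pow(Add(u, Function('N')(-22, -7)), 2) = Pow(Add(377, Add(Rational(7, 9), Mul(Rational(1, 9), -22))), 2) = Pow(Add(377, Add(Rational(7, 9), Rational(-22, 9))), 2) = Pow(Add(377, Rational(-5, 3)), 2) = Pow(Rational(1126, 3), 2) = Rational(1267876, 9)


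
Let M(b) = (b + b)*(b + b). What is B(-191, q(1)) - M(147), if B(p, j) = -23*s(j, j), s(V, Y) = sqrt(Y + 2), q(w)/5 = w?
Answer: -86436 - 23*sqrt(7) ≈ -86497.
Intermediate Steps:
q(w) = 5*w
s(V, Y) = sqrt(2 + Y)
B(p, j) = -23*sqrt(2 + j)
M(b) = 4*b**2 (M(b) = (2*b)*(2*b) = 4*b**2)
B(-191, q(1)) - M(147) = -23*sqrt(2 + 5*1) - 4*147**2 = -23*sqrt(2 + 5) - 4*21609 = -23*sqrt(7) - 1*86436 = -23*sqrt(7) - 86436 = -86436 - 23*sqrt(7)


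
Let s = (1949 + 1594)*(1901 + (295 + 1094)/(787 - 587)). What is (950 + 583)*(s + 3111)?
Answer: 2073523577391/200 ≈ 1.0368e+10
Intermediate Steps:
s = 1351969827/200 (s = 3543*(1901 + 1389/200) = 3543*(381589/200) = 1351969827/200 ≈ 6.7598e+6)
(950 + 583)*(s + 3111) = (950 + 583)*(1351969827/200 + 3111) = 1533*(1352592027/200) = 2073523577391/200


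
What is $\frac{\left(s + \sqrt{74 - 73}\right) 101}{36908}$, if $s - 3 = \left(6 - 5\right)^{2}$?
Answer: $\frac{505}{36908} \approx 0.013683$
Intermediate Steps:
$s = 4$ ($s = 3 + \left(6 - 5\right)^{2} = 3 + 1^{2} = 3 + 1 = 4$)
$\frac{\left(s + \sqrt{74 - 73}\right) 101}{36908} = \frac{\left(4 + \sqrt{74 - 73}\right) 101}{36908} = \left(4 + \sqrt{1}\right) 101 \cdot \frac{1}{36908} = \left(4 + 1\right) 101 \cdot \frac{1}{36908} = 5 \cdot 101 \cdot \frac{1}{36908} = 505 \cdot \frac{1}{36908} = \frac{505}{36908}$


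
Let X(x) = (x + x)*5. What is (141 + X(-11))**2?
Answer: 961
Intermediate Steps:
X(x) = 10*x (X(x) = (2*x)*5 = 10*x)
(141 + X(-11))**2 = (141 + 10*(-11))**2 = (141 - 110)**2 = 31**2 = 961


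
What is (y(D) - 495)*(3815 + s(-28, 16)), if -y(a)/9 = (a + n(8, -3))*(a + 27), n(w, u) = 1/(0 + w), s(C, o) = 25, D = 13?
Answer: -20044800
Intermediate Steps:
n(w, u) = 1/w
y(a) = -9*(27 + a)*(⅛ + a) (y(a) = -9*(a + 1/8)*(a + 27) = -9*(a + ⅛)*(27 + a) = -9*(⅛ + a)*(27 + a) = -9*(27 + a)*(⅛ + a))
(y(D) - 495)*(3815 + s(-28, 16)) = ((-243/8 - 9*13² - 1953/8*13) - 495)*(3815 + 25) = ((-243/8 - 9*169 - 25389/8) - 495)*3840 = ((-243/8 - 1521 - 25389/8) - 495)*3840 = (-4725 - 495)*3840 = -5220*3840 = -20044800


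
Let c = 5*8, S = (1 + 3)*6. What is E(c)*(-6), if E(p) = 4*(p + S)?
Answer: -1536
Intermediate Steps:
S = 24 (S = 4*6 = 24)
c = 40
E(p) = 96 + 4*p (E(p) = 4*(p + 24) = 4*(24 + p) = 96 + 4*p)
E(c)*(-6) = (96 + 4*40)*(-6) = (96 + 160)*(-6) = 256*(-6) = -1536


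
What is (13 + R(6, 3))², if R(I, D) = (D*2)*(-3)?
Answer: 25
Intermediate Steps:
R(I, D) = -6*D (R(I, D) = (2*D)*(-3) = -6*D)
(13 + R(6, 3))² = (13 - 6*3)² = (13 - 18)² = (-5)² = 25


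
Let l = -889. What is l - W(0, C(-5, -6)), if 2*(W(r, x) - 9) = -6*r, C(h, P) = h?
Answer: -898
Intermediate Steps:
W(r, x) = 9 - 3*r (W(r, x) = 9 + (-6*r)/2 = 9 - 3*r)
l - W(0, C(-5, -6)) = -889 - (9 - 3*0) = -889 - (9 + 0) = -889 - 1*9 = -889 - 9 = -898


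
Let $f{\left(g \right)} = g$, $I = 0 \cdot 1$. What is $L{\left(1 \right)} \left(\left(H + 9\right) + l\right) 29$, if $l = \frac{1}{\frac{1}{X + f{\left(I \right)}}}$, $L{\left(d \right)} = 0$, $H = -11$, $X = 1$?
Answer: $0$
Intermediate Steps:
$I = 0$
$l = 1$ ($l = \frac{1}{\frac{1}{1 + 0}} = \frac{1}{1^{-1}} = 1^{-1} = 1$)
$L{\left(1 \right)} \left(\left(H + 9\right) + l\right) 29 = 0 \left(\left(-11 + 9\right) + 1\right) 29 = 0 \left(-2 + 1\right) 29 = 0 \left(-1\right) 29 = 0 \cdot 29 = 0$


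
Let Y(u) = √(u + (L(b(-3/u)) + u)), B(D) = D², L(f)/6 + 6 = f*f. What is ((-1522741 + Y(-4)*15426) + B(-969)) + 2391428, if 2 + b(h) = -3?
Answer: 1807648 + 15426*√106 ≈ 1.9665e+6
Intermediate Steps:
b(h) = -5 (b(h) = -2 - 3 = -5)
L(f) = -36 + 6*f² (L(f) = -36 + 6*(f*f) = -36 + 6*f²)
Y(u) = √(114 + 2*u) (Y(u) = √(u + ((-36 + 6*(-5)²) + u)) = √(u + ((-36 + 6*25) + u)) = √(u + ((-36 + 150) + u)) = √(u + (114 + u)) = √(114 + 2*u))
((-1522741 + Y(-4)*15426) + B(-969)) + 2391428 = ((-1522741 + √(114 + 2*(-4))*15426) + (-969)²) + 2391428 = ((-1522741 + √(114 - 8)*15426) + 938961) + 2391428 = ((-1522741 + √106*15426) + 938961) + 2391428 = ((-1522741 + 15426*√106) + 938961) + 2391428 = (-583780 + 15426*√106) + 2391428 = 1807648 + 15426*√106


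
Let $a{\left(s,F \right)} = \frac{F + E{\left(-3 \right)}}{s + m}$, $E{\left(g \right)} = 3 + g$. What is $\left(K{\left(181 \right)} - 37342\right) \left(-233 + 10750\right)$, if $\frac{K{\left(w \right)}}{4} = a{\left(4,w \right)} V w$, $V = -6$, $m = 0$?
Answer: $-2460010436$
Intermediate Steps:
$a{\left(s,F \right)} = \frac{F}{s}$ ($a{\left(s,F \right)} = \frac{F + \left(3 - 3\right)}{s + 0} = \frac{F + 0}{s} = \frac{F}{s}$)
$K{\left(w \right)} = - 6 w^{2}$ ($K{\left(w \right)} = 4 \frac{w}{4} \left(-6\right) w = 4 - \frac{3 w}{2} w = 4 \left(- \frac{3 w^{2}}{2}\right) = - 6 w^{2}$)
$\left(K{\left(181 \right)} - 37342\right) \left(-233 + 10750\right) = \left(- 6 \cdot 181^{2} - 37342\right) \left(-233 + 10750\right) = \left(\left(-6\right) 32761 - 37342\right) 10517 = \left(-196566 - 37342\right) 10517 = \left(-233908\right) 10517 = -2460010436$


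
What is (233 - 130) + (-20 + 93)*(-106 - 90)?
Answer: -14205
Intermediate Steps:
(233 - 130) + (-20 + 93)*(-106 - 90) = 103 + 73*(-196) = 103 - 14308 = -14205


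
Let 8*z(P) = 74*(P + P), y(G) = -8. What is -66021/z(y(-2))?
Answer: 66021/148 ≈ 446.09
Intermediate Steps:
z(P) = 37*P/2 (z(P) = (74*(P + P))/8 = (74*(2*P))/8 = (148*P)/8 = 37*P/2)
-66021/z(y(-2)) = -66021/((37/2)*(-8)) = -66021/(-148) = -66021*(-1/148) = 66021/148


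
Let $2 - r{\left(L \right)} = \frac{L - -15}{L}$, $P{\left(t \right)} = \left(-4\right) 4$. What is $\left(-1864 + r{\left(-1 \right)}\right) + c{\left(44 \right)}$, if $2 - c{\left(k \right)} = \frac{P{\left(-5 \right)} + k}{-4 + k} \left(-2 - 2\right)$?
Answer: $- \frac{9216}{5} \approx -1843.2$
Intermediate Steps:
$P{\left(t \right)} = -16$
$c{\left(k \right)} = 2 + \frac{4 \left(-16 + k\right)}{-4 + k}$ ($c{\left(k \right)} = 2 - \frac{-16 + k}{-4 + k} \left(-2 - 2\right) = 2 - \frac{-16 + k}{-4 + k} \left(-4\right) = 2 - - \frac{4 \left(-16 + k\right)}{-4 + k} = 2 + \frac{4 \left(-16 + k\right)}{-4 + k}$)
$r{\left(L \right)} = 2 - \frac{15 + L}{L}$ ($r{\left(L \right)} = 2 - \frac{L - -15}{L} = 2 - \frac{L + 15}{L} = 2 - \frac{15 + L}{L}$)
$\left(-1864 + r{\left(-1 \right)}\right) + c{\left(44 \right)} = \left(-1864 + \frac{-15 - 1}{-1}\right) + \frac{6 \left(-12 + 44\right)}{-4 + 44} = \left(-1864 - -16\right) + 6 \cdot \frac{1}{40} \cdot 32 = \left(-1864 + 16\right) + 6 \cdot \frac{1}{40} \cdot 32 = -1848 + \frac{24}{5} = - \frac{9216}{5}$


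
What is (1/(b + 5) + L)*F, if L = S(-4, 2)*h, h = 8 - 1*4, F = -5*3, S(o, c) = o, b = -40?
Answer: 1683/7 ≈ 240.43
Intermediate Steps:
F = -15
h = 4 (h = 8 - 4 = 4)
L = -16 (L = -4*4 = -16)
(1/(b + 5) + L)*F = (1/(-40 + 5) - 16)*(-15) = (1/(-35) - 16)*(-15) = (-1/35 - 16)*(-15) = -561/35*(-15) = 1683/7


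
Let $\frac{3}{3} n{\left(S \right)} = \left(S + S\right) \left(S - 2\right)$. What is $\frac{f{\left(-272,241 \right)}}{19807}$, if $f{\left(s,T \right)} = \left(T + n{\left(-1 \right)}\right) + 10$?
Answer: $\frac{257}{19807} \approx 0.012975$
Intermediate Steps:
$n{\left(S \right)} = 2 S \left(-2 + S\right)$ ($n{\left(S \right)} = \left(S + S\right) \left(S - 2\right) = 2 S \left(-2 + S\right)$)
$f{\left(s,T \right)} = 16 + T$ ($f{\left(s,T \right)} = \left(T + 2 \left(-1\right) \left(-2 - 1\right)\right) + 10 = \left(T + 2 \left(-1\right) \left(-3\right)\right) + 10 = \left(T + 6\right) + 10 = \left(6 + T\right) + 10 = 16 + T$)
$\frac{f{\left(-272,241 \right)}}{19807} = \frac{16 + 241}{19807} = 257 \cdot \frac{1}{19807} = \frac{257}{19807}$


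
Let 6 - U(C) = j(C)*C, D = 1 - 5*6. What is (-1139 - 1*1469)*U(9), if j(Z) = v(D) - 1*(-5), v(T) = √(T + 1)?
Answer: 101712 + 46944*I*√7 ≈ 1.0171e+5 + 1.242e+5*I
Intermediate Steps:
D = -29 (D = 1 - 30 = -29)
v(T) = √(1 + T)
j(Z) = 5 + 2*I*√7 (j(Z) = √(1 - 29) - 1*(-5) = √(-28) + 5 = 2*I*√7 + 5 = 5 + 2*I*√7)
U(C) = 6 - C*(5 + 2*I*√7) (U(C) = 6 - (5 + 2*I*√7)*C = 6 - C*(5 + 2*I*√7))
(-1139 - 1*1469)*U(9) = (-1139 - 1*1469)*(6 - 1*9*(5 + 2*I*√7)) = (-1139 - 1469)*(6 + (-45 - 18*I*√7)) = -2608*(-39 - 18*I*√7) = 101712 + 46944*I*√7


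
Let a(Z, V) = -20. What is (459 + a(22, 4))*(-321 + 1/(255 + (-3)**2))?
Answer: -37202177/264 ≈ -1.4092e+5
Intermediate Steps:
(459 + a(22, 4))*(-321 + 1/(255 + (-3)**2)) = (459 - 20)*(-321 + 1/(255 + (-3)**2)) = 439*(-321 + 1/(255 + 9)) = 439*(-321 + 1/264) = 439*(-84743/264) = -37202177/264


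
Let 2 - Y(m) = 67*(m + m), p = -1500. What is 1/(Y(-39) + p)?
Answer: 1/3728 ≈ 0.00026824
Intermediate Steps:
Y(m) = 2 - 134*m (Y(m) = 2 - 67*(m + m) = 2 - 67*2*m = 2 - 134*m)
1/(Y(-39) + p) = 1/((2 - 134*(-39)) - 1500) = 1/((2 + 5226) - 1500) = 1/(5228 - 1500) = 1/3728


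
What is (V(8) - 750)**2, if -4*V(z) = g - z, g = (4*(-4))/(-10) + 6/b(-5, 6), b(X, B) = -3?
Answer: 55935441/100 ≈ 5.5935e+5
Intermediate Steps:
g = -2/5 (g = (4*(-4))/(-10) + 6/(-3) = -16*(-1/10) + 6*(-1/3) = 8/5 - 2 = -2/5 ≈ -0.40000)
V(z) = 1/10 + z/4 (V(z) = -(-2/5 - z)/4 = 1/10 + z/4)
(V(8) - 750)**2 = ((1/10 + (1/4)*8) - 750)**2 = ((1/10 + 2) - 750)**2 = (21/10 - 750)**2 = (-7479/10)**2 = 55935441/100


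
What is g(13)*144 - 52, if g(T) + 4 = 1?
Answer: -484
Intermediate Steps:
g(T) = -3 (g(T) = -4 + 1 = -3)
g(13)*144 - 52 = -3*144 - 52 = -432 - 52 = -484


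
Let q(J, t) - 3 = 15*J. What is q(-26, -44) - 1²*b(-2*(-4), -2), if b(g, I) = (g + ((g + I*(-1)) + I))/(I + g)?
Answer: -1169/3 ≈ -389.67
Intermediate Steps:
q(J, t) = 3 + 15*J
b(g, I) = 2*g/(I + g) (b(g, I) = (g + ((g - I) + I))/(I + g) = (g + g)/(I + g) = (2*g)/(I + g) = 2*g/(I + g))
q(-26, -44) - 1²*b(-2*(-4), -2) = (3 + 15*(-26)) - 1²*2*(-2*(-4))/(-2 - 2*(-4)) = (3 - 390) - 2*8/(-2 + 8) = -387 - 2*8/6 = -387 - 2*8*(⅙) = -387 - 8/3 = -1169/3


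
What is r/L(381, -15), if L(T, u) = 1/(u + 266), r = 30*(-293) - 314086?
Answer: -81041876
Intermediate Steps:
r = -322876 (r = -8790 - 314086 = -322876)
L(T, u) = 1/(266 + u)
r/L(381, -15) = -322876/(1/(266 - 15)) = -322876/(1/251) = -322876/1/251 = -322876*251 = -81041876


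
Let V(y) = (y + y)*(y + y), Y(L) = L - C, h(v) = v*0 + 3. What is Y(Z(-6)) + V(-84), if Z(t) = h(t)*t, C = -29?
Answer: 28235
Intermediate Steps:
h(v) = 3 (h(v) = 0 + 3 = 3)
Z(t) = 3*t
Y(L) = 29 + L (Y(L) = L - 1*(-29) = L + 29 = 29 + L)
V(y) = 4*y² (V(y) = (2*y)*(2*y) = 4*y²)
Y(Z(-6)) + V(-84) = (29 + 3*(-6)) + 4*(-84)² = (29 - 18) + 4*7056 = 11 + 28224 = 28235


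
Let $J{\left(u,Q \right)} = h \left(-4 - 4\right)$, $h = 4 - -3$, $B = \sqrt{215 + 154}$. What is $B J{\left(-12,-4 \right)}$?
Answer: $- 168 \sqrt{41} \approx -1075.7$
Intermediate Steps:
$B = 3 \sqrt{41}$ ($B = \sqrt{369} = 3 \sqrt{41} \approx 19.209$)
$h = 7$ ($h = 4 + 3 = 7$)
$J{\left(u,Q \right)} = -56$ ($J{\left(u,Q \right)} = 7 \left(-4 - 4\right) = 7 \left(-8\right) = -56$)
$B J{\left(-12,-4 \right)} = 3 \sqrt{41} \left(-56\right) = - 168 \sqrt{41}$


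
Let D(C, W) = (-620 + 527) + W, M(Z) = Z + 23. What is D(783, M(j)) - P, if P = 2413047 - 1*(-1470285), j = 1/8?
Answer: -31067215/8 ≈ -3.8834e+6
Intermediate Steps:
j = ⅛ ≈ 0.12500
M(Z) = 23 + Z
P = 3883332 (P = 2413047 + 1470285 = 3883332)
D(C, W) = -93 + W
D(783, M(j)) - P = (-93 + (23 + ⅛)) - 1*3883332 = (-93 + 185/8) - 3883332 = -559/8 - 3883332 = -31067215/8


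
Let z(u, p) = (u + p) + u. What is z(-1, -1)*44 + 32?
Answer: -100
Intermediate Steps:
z(u, p) = p + 2*u (z(u, p) = (p + u) + u = p + 2*u)
z(-1, -1)*44 + 32 = (-1 + 2*(-1))*44 + 32 = (-1 - 2)*44 + 32 = -3*44 + 32 = -132 + 32 = -100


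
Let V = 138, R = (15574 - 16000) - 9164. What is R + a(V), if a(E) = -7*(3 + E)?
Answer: -10577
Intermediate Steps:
R = -9590 (R = -426 - 9164 = -9590)
a(E) = -21 - 7*E
R + a(V) = -9590 + (-21 - 7*138) = -9590 + (-21 - 966) = -9590 - 987 = -10577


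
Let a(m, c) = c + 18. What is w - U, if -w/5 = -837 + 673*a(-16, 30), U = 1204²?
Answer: -1606951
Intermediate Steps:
a(m, c) = 18 + c
U = 1449616
w = -157335 (w = -5*(-837 + 673*(18 + 30)) = -5*(-837 + 673*48) = -5*(-837 + 32304) = -5*31467 = -157335)
w - U = -157335 - 1*1449616 = -157335 - 1449616 = -1606951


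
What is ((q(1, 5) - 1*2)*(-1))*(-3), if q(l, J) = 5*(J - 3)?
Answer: 24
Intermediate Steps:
q(l, J) = -15 + 5*J (q(l, J) = 5*(-3 + J) = -15 + 5*J)
((q(1, 5) - 1*2)*(-1))*(-3) = (((-15 + 5*5) - 1*2)*(-1))*(-3) = (((-15 + 25) - 2)*(-1))*(-3) = ((10 - 2)*(-1))*(-3) = (8*(-1))*(-3) = -8*(-3) = 24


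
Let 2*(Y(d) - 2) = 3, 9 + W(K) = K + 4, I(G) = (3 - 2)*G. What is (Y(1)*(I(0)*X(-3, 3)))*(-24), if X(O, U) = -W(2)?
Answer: 0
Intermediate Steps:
I(G) = G (I(G) = 1*G = G)
W(K) = -5 + K (W(K) = -9 + (K + 4) = -9 + (4 + K) = -5 + K)
Y(d) = 7/2 (Y(d) = 2 + (½)*3 = 2 + 3/2 = 7/2)
X(O, U) = 3 (X(O, U) = -(-5 + 2) = -1*(-3) = 3)
(Y(1)*(I(0)*X(-3, 3)))*(-24) = (7*(0*3)/2)*(-24) = ((7/2)*0)*(-24) = 0*(-24) = 0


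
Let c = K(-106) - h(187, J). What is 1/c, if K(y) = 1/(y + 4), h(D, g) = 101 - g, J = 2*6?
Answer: -102/9079 ≈ -0.011235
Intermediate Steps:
J = 12
K(y) = 1/(4 + y)
c = -9079/102 (c = 1/(4 - 106) - (101 - 1*12) = 1/(-102) - (101 - 12) = -1/102 - 1*89 = -1/102 - 89 = -9079/102 ≈ -89.010)
1/c = 1/(-9079/102) = -102/9079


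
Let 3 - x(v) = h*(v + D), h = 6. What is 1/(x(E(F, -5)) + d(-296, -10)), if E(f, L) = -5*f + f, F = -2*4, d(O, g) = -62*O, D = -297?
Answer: 1/19945 ≈ 5.0138e-5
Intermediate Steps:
F = -8
E(f, L) = -4*f
x(v) = 1785 - 6*v (x(v) = 3 - 6*(v - 297) = 3 - 6*(-297 + v) = 3 - (-1782 + 6*v) = 3 + (1782 - 6*v) = 1785 - 6*v)
1/(x(E(F, -5)) + d(-296, -10)) = 1/((1785 - (-24)*(-8)) - 62*(-296)) = 1/((1785 - 6*32) + 18352) = 1/((1785 - 192) + 18352) = 1/(1593 + 18352) = 1/19945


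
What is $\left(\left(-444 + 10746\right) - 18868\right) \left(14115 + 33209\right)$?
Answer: $-405377384$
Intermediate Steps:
$\left(\left(-444 + 10746\right) - 18868\right) \left(14115 + 33209\right) = \left(10302 - 18868\right) 47324 = \left(-8566\right) 47324 = -405377384$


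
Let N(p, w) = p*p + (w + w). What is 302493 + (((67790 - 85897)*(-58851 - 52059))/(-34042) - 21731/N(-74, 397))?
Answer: 25986332735009/106721670 ≈ 2.4350e+5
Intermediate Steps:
N(p, w) = p**2 + 2*w
302493 + (((67790 - 85897)*(-58851 - 52059))/(-34042) - 21731/N(-74, 397)) = 302493 + (((67790 - 85897)*(-58851 - 52059))/(-34042) - 21731/((-74)**2 + 2*397)) = 302493 + (-18107*(-110910)*(-1/34042) - 21731/(5476 + 794)) = 302493 + (2008247370*(-1/34042) - 21731/6270) = 302493 + (-1004123685/17021 - 21731*1/6270) = 302493 + (-1004123685/17021 - 21731/6270) = 302493 - 6296225388301/106721670 = 25986332735009/106721670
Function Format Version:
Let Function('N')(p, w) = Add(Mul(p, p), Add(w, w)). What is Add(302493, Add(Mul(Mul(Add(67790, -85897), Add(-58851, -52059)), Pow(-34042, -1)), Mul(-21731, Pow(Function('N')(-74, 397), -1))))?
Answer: Rational(25986332735009, 106721670) ≈ 2.4350e+5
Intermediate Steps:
Function('N')(p, w) = Add(Pow(p, 2), Mul(2, w))
Add(302493, Add(Mul(Mul(Add(67790, -85897), Add(-58851, -52059)), Pow(-34042, -1)), Mul(-21731, Pow(Function('N')(-74, 397), -1)))) = Add(302493, Add(Mul(Mul(Add(67790, -85897), Add(-58851, -52059)), Pow(-34042, -1)), Mul(-21731, Pow(Add(Pow(-74, 2), Mul(2, 397)), -1)))) = Add(302493, Add(Mul(Mul(-18107, -110910), Rational(-1, 34042)), Mul(-21731, Pow(Add(5476, 794), -1)))) = Add(302493, Add(Mul(2008247370, Rational(-1, 34042)), Mul(-21731, Pow(6270, -1)))) = Add(302493, Add(Rational(-1004123685, 17021), Mul(-21731, Rational(1, 6270)))) = Add(302493, Add(Rational(-1004123685, 17021), Rational(-21731, 6270))) = Add(302493, Rational(-6296225388301, 106721670)) = Rational(25986332735009, 106721670)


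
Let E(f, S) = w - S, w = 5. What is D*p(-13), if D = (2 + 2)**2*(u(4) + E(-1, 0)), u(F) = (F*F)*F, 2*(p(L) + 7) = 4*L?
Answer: -36432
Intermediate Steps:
p(L) = -7 + 2*L (p(L) = -7 + (4*L)/2 = -7 + 2*L)
u(F) = F**3 (u(F) = F**2*F = F**3)
E(f, S) = 5 - S
D = 1104 (D = (2 + 2)**2*(4**3 + (5 - 1*0)) = 4**2*(64 + (5 + 0)) = 16*(64 + 5) = 16*69 = 1104)
D*p(-13) = 1104*(-7 + 2*(-13)) = 1104*(-7 - 26) = 1104*(-33) = -36432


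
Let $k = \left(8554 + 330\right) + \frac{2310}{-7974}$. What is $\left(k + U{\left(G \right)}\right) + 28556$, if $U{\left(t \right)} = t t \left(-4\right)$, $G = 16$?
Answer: $\frac{48396479}{1329} \approx 36416.0$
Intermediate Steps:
$U{\left(t \right)} = - 4 t^{2}$ ($U{\left(t \right)} = t^{2} \left(-4\right) = - 4 t^{2}$)
$k = \frac{11806451}{1329}$ ($k = 8884 + 2310 \left(- \frac{1}{7974}\right) = 8884 - \frac{385}{1329} = \frac{11806451}{1329} \approx 8883.7$)
$\left(k + U{\left(G \right)}\right) + 28556 = \left(\frac{11806451}{1329} - 4 \cdot 16^{2}\right) + 28556 = \left(\frac{11806451}{1329} - 1024\right) + 28556 = \frac{10445555}{1329} + 28556 = \frac{48396479}{1329}$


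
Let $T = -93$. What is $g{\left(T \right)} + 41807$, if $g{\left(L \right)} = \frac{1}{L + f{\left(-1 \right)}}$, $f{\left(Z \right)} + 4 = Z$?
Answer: $\frac{4097085}{98} \approx 41807.0$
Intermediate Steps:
$f{\left(Z \right)} = -4 + Z$
$g{\left(L \right)} = \frac{1}{-5 + L}$ ($g{\left(L \right)} = \frac{1}{L - 5} = \frac{1}{-5 + L}$)
$g{\left(T \right)} + 41807 = \frac{1}{-5 - 93} + 41807 = \frac{1}{-98} + 41807 = - \frac{1}{98} + 41807 = \frac{4097085}{98}$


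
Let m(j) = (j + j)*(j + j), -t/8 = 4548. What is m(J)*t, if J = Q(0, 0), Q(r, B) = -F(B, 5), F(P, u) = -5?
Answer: -3638400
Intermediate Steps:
t = -36384 (t = -8*4548 = -36384)
Q(r, B) = 5 (Q(r, B) = -1*(-5) = 5)
J = 5
m(j) = 4*j² (m(j) = (2*j)*(2*j) = 4*j²)
m(J)*t = (4*5²)*(-36384) = (4*25)*(-36384) = 100*(-36384) = -3638400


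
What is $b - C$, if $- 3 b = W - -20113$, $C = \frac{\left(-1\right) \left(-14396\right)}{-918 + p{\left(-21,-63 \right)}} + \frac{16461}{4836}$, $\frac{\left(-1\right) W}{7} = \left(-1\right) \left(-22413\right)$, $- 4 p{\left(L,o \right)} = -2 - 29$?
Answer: $\frac{25903502029}{567996} \approx 45605.0$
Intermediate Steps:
$p{\left(L,o \right)} = \frac{31}{4}$ ($p{\left(L,o \right)} = - \frac{-2 - 29}{4} = \left(- \frac{1}{4}\right) \left(-31\right) = \frac{31}{4}$)
$W = -156891$ ($W = - 7 \left(\left(-1\right) \left(-22413\right)\right) = \left(-7\right) 22413 = -156891$)
$C = - \frac{2349911}{189332}$ ($C = \frac{\left(-1\right) \left(-14396\right)}{-918 + \frac{31}{4}} + \frac{16461}{4836} = \frac{14396}{- \frac{3641}{4}} + 16461 \cdot \frac{1}{4836} = 14396 \left(- \frac{4}{3641}\right) + \frac{177}{52} = - \frac{57584}{3641} + \frac{177}{52} = - \frac{2349911}{189332} \approx -12.412$)
$b = \frac{136778}{3}$ ($b = - \frac{-156891 - -20113}{3} = - \frac{-156891 + 20113}{3} = \left(- \frac{1}{3}\right) \left(-136778\right) = \frac{136778}{3} \approx 45593.0$)
$b - C = \frac{136778}{3} - - \frac{2349911}{189332} = \frac{136778}{3} + \frac{2349911}{189332} = \frac{25903502029}{567996}$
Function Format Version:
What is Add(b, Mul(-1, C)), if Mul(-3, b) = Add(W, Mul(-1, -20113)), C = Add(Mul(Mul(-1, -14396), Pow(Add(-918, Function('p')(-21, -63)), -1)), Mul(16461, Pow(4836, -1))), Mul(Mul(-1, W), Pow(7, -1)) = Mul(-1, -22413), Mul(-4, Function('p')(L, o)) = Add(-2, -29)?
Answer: Rational(25903502029, 567996) ≈ 45605.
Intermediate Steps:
Function('p')(L, o) = Rational(31, 4) (Function('p')(L, o) = Mul(Rational(-1, 4), Add(-2, -29)) = Mul(Rational(-1, 4), -31) = Rational(31, 4))
W = -156891 (W = Mul(-7, Mul(-1, -22413)) = Mul(-7, 22413) = -156891)
C = Rational(-2349911, 189332) (C = Add(Mul(Mul(-1, -14396), Pow(Add(-918, Rational(31, 4)), -1)), Mul(16461, Pow(4836, -1))) = Add(Mul(14396, Pow(Rational(-3641, 4), -1)), Mul(16461, Rational(1, 4836))) = Add(Mul(14396, Rational(-4, 3641)), Rational(177, 52)) = Add(Rational(-57584, 3641), Rational(177, 52)) = Rational(-2349911, 189332) ≈ -12.412)
b = Rational(136778, 3) (b = Mul(Rational(-1, 3), Add(-156891, Mul(-1, -20113))) = Mul(Rational(-1, 3), Add(-156891, 20113)) = Mul(Rational(-1, 3), -136778) = Rational(136778, 3) ≈ 45593.)
Add(b, Mul(-1, C)) = Add(Rational(136778, 3), Mul(-1, Rational(-2349911, 189332))) = Add(Rational(136778, 3), Rational(2349911, 189332)) = Rational(25903502029, 567996)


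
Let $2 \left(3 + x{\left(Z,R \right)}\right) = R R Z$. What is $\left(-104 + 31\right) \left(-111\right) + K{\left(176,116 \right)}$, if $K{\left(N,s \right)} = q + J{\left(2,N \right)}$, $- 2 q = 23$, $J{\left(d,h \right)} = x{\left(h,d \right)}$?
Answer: $\frac{16881}{2} \approx 8440.5$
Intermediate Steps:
$x{\left(Z,R \right)} = -3 + \frac{Z R^{2}}{2}$ ($x{\left(Z,R \right)} = -3 + \frac{R R Z}{2} = -3 + \frac{R^{2} Z}{2} = -3 + \frac{Z R^{2}}{2}$)
$J{\left(d,h \right)} = -3 + \frac{h d^{2}}{2}$
$q = - \frac{23}{2}$ ($q = \left(- \frac{1}{2}\right) 23 = - \frac{23}{2} \approx -11.5$)
$K{\left(N,s \right)} = - \frac{29}{2} + 2 N$ ($K{\left(N,s \right)} = - \frac{23}{2} + \left(-3 + \frac{N 2^{2}}{2}\right) = - \frac{23}{2} + \left(-3 + \frac{1}{2} N 4\right) = - \frac{23}{2} + \left(-3 + 2 N\right) = - \frac{29}{2} + 2 N$)
$\left(-104 + 31\right) \left(-111\right) + K{\left(176,116 \right)} = \left(-104 + 31\right) \left(-111\right) + \left(- \frac{29}{2} + 2 \cdot 176\right) = \left(-73\right) \left(-111\right) + \left(- \frac{29}{2} + 352\right) = 8103 + \frac{675}{2} = \frac{16881}{2}$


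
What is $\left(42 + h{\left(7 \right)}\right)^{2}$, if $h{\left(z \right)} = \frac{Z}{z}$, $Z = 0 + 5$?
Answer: $\frac{89401}{49} \approx 1824.5$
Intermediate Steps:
$Z = 5$
$h{\left(z \right)} = \frac{5}{z}$
$\left(42 + h{\left(7 \right)}\right)^{2} = \left(42 + \frac{5}{7}\right)^{2} = \left(\frac{299}{7}\right)^{2} = \frac{89401}{49}$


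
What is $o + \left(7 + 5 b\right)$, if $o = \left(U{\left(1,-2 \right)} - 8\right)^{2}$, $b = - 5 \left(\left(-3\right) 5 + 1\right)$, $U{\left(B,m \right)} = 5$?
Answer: $366$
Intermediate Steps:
$b = 70$ ($b = - 5 \left(-15 + 1\right) = \left(-5\right) \left(-14\right) = 70$)
$o = 9$ ($o = \left(5 - 8\right)^{2} = \left(-3\right)^{2} = 9$)
$o + \left(7 + 5 b\right) = 9 + \left(7 + 5 \cdot 70\right) = 9 + \left(7 + 350\right) = 9 + 357 = 366$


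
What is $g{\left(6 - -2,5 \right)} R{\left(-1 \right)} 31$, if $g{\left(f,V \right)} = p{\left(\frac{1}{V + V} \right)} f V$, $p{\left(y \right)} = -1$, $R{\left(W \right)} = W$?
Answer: $1240$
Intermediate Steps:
$g{\left(f,V \right)} = - V f$ ($g{\left(f,V \right)} = - f V = - V f$)
$g{\left(6 - -2,5 \right)} R{\left(-1 \right)} 31 = \left(-1\right) 5 \left(6 - -2\right) \left(-1\right) 31 = \left(-1\right) 5 \left(6 + 2\right) \left(-1\right) 31 = \left(-1\right) 5 \cdot 8 \left(-1\right) 31 = \left(-40\right) \left(-1\right) 31 = 40 \cdot 31 = 1240$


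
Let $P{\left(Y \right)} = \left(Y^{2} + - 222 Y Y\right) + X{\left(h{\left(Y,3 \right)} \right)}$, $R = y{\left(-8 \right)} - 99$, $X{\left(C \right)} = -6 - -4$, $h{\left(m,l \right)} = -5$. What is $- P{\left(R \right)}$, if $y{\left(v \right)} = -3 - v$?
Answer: $1952758$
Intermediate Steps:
$X{\left(C \right)} = -2$ ($X{\left(C \right)} = -6 + 4 = -2$)
$R = -94$ ($R = \left(-3 - -8\right) - 99 = \left(-3 + 8\right) - 99 = 5 - 99 = -94$)
$P{\left(Y \right)} = -2 - 221 Y^{2}$ ($P{\left(Y \right)} = \left(Y^{2} + - 222 Y Y\right) - 2 = \left(Y^{2} - 222 Y^{2}\right) - 2 = - 221 Y^{2} - 2 = -2 - 221 Y^{2}$)
$- P{\left(R \right)} = - (-2 - 221 \left(-94\right)^{2}) = - (-2 - 1952756) = \left(-1\right) \left(-1952758\right) = 1952758$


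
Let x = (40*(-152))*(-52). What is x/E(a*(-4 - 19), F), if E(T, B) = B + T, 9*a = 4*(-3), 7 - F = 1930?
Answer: -948480/5677 ≈ -167.07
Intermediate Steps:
F = -1923 (F = 7 - 1*1930 = 7 - 1930 = -1923)
a = -4/3 (a = (4*(-3))/9 = (1/9)*(-12) = -4/3 ≈ -1.3333)
x = 316160 (x = -6080*(-52) = 316160)
x/E(a*(-4 - 19), F) = 316160/(-1923 - 4*(-4 - 19)/3) = 316160/(-1923 - 4/3*(-23)) = 316160/(-1923 + 92/3) = 316160/(-5677/3) = 316160*(-3/5677) = -948480/5677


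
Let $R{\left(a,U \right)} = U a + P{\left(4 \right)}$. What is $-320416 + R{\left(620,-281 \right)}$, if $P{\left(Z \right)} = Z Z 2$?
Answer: $-494604$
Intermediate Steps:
$P{\left(Z \right)} = 2 Z^{2}$ ($P{\left(Z \right)} = Z^{2} \cdot 2 = 2 Z^{2}$)
$R{\left(a,U \right)} = 32 + U a$ ($R{\left(a,U \right)} = U a + 2 \cdot 4^{2} = U a + 2 \cdot 16 = U a + 32 = 32 + U a$)
$-320416 + R{\left(620,-281 \right)} = -320416 + \left(32 - 174220\right) = -320416 - 174188 = -494604$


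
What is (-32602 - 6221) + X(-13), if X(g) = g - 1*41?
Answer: -38877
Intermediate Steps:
X(g) = -41 + g (X(g) = g - 41 = -41 + g)
(-32602 - 6221) + X(-13) = (-32602 - 6221) + (-41 - 13) = -38823 - 54 = -38877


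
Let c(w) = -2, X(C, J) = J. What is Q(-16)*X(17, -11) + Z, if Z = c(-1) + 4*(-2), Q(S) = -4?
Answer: 34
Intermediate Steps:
Z = -10 (Z = -2 + 4*(-2) = -2 - 8 = -10)
Q(-16)*X(17, -11) + Z = -4*(-11) - 10 = 44 - 10 = 34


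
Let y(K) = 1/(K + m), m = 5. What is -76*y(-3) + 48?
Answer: 10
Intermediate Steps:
y(K) = 1/(5 + K) (y(K) = 1/(K + 5) = 1/(5 + K))
-76*y(-3) + 48 = -76/(5 - 3) + 48 = -76/2 + 48 = -76*½ + 48 = -38 + 48 = 10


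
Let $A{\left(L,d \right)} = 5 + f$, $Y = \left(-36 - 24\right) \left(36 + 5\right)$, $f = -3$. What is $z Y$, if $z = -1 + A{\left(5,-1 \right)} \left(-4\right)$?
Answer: $22140$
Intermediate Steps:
$Y = -2460$ ($Y = \left(-60\right) 41 = -2460$)
$A{\left(L,d \right)} = 2$ ($A{\left(L,d \right)} = 5 - 3 = 2$)
$z = -9$ ($z = -1 + 2 \left(-4\right) = -1 - 8 = -9$)
$z Y = \left(-9\right) \left(-2460\right) = 22140$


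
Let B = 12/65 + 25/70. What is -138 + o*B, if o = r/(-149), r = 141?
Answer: -18780933/135590 ≈ -138.51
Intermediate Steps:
B = 493/910 (B = 12*(1/65) + 25*(1/70) = 12/65 + 5/14 = 493/910 ≈ 0.54176)
o = -141/149 (o = 141/(-149) = 141*(-1/149) = -141/149 ≈ -0.94631)
-138 + o*B = -138 - 141/149*493/910 = -138 - 69513/135590 = -18780933/135590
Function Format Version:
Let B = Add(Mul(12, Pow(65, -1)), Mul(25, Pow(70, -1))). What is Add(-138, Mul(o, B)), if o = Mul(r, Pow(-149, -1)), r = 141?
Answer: Rational(-18780933, 135590) ≈ -138.51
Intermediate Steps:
B = Rational(493, 910) (B = Add(Mul(12, Rational(1, 65)), Mul(25, Rational(1, 70))) = Add(Rational(12, 65), Rational(5, 14)) = Rational(493, 910) ≈ 0.54176)
o = Rational(-141, 149) (o = Mul(141, Pow(-149, -1)) = Mul(141, Rational(-1, 149)) = Rational(-141, 149) ≈ -0.94631)
Add(-138, Mul(o, B)) = Add(-138, Mul(Rational(-141, 149), Rational(493, 910))) = Add(-138, Rational(-69513, 135590)) = Rational(-18780933, 135590)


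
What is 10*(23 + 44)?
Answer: 670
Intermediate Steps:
10*(23 + 44) = 10*67 = 670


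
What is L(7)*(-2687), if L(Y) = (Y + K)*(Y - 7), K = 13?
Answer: 0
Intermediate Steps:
L(Y) = (-7 + Y)*(13 + Y) (L(Y) = (Y + 13)*(Y - 7) = (13 + Y)*(-7 + Y) = (-7 + Y)*(13 + Y))
L(7)*(-2687) = (-91 + 7**2 + 6*7)*(-2687) = (-91 + 49 + 42)*(-2687) = 0*(-2687) = 0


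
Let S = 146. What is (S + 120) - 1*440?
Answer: -174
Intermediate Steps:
(S + 120) - 1*440 = (146 + 120) - 1*440 = 266 - 440 = -174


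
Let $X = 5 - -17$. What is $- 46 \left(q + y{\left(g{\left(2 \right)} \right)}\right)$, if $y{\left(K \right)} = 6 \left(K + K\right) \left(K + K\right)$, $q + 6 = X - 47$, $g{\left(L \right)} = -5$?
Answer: $-26174$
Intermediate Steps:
$X = 22$ ($X = 5 + 17 = 22$)
$q = -31$ ($q = -6 + \left(22 - 47\right) = -6 - 25 = -31$)
$y{\left(K \right)} = 24 K^{2}$ ($y{\left(K \right)} = 6 \cdot 2 K 2 K = 6 \cdot 4 K^{2} = 24 K^{2}$)
$- 46 \left(q + y{\left(g{\left(2 \right)} \right)}\right) = - 46 \left(-31 + 24 \left(-5\right)^{2}\right) = - 46 \left(-31 + 24 \cdot 25\right) = - 46 \left(-31 + 600\right) = \left(-46\right) 569 = -26174$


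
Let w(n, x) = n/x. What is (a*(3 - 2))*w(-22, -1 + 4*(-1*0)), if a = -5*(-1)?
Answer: 110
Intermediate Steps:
a = 5
(a*(3 - 2))*w(-22, -1 + 4*(-1*0)) = (5*(3 - 2))*(-22/(-1 + 4*(-1*0))) = (5*1)*(-22/(-1 + 4*0)) = 5*(-22/(-1 + 0)) = 5*(-22/(-1)) = 5*(-22*(-1)) = 5*22 = 110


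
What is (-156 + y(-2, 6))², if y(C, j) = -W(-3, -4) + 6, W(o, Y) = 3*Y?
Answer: 19044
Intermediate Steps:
y(C, j) = 18 (y(C, j) = -3*(-4) + 6 = -1*(-12) + 6 = 12 + 6 = 18)
(-156 + y(-2, 6))² = (-156 + 18)² = (-138)² = 19044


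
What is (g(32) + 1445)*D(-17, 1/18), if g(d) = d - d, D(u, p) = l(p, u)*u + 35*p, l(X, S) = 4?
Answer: -1718105/18 ≈ -95450.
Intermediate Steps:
D(u, p) = 4*u + 35*p
g(d) = 0
(g(32) + 1445)*D(-17, 1/18) = (0 + 1445)*(4*(-17) + 35/18) = 1445*(-68 + 35*(1/18)) = 1445*(-68 + 35/18) = 1445*(-1189/18) = -1718105/18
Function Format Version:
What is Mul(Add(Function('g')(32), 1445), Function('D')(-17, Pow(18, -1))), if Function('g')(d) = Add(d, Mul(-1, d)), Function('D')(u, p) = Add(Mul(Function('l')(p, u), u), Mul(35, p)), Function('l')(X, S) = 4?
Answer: Rational(-1718105, 18) ≈ -95450.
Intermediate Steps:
Function('D')(u, p) = Add(Mul(4, u), Mul(35, p))
Function('g')(d) = 0
Mul(Add(Function('g')(32), 1445), Function('D')(-17, Pow(18, -1))) = Mul(Add(0, 1445), Add(Mul(4, -17), Mul(35, Pow(18, -1)))) = Mul(1445, Add(-68, Mul(35, Rational(1, 18)))) = Mul(1445, Add(-68, Rational(35, 18))) = Mul(1445, Rational(-1189, 18)) = Rational(-1718105, 18)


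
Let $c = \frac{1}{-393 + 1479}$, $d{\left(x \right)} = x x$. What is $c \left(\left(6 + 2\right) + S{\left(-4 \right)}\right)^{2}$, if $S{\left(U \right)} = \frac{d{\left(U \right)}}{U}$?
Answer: $\frac{8}{543} \approx 0.014733$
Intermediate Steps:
$d{\left(x \right)} = x^{2}$
$S{\left(U \right)} = U$ ($S{\left(U \right)} = \frac{U^{2}}{U} = U$)
$c = \frac{1}{1086} \approx 0.00092081$
$c \left(\left(6 + 2\right) + S{\left(-4 \right)}\right)^{2} = \frac{\left(\left(6 + 2\right) - 4\right)^{2}}{1086} = \frac{\left(8 - 4\right)^{2}}{1086} = \frac{4^{2}}{1086} = \frac{1}{1086} \cdot 16 = \frac{8}{543}$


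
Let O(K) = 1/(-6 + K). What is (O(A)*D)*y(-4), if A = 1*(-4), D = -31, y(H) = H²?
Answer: 248/5 ≈ 49.600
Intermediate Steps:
A = -4
(O(A)*D)*y(-4) = (-31/(-6 - 4))*(-4)² = (-31/(-10))*16 = -⅒*(-31)*16 = (31/10)*16 = 248/5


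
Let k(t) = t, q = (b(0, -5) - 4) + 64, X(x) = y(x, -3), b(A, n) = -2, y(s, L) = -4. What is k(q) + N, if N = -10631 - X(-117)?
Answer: -10569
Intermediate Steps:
X(x) = -4
q = 58 (q = (-2 - 4) + 64 = -6 + 64 = 58)
N = -10627 (N = -10631 - 1*(-4) = -10631 + 4 = -10627)
k(q) + N = 58 - 10627 = -10569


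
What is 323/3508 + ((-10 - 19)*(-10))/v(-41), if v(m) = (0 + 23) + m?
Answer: -505753/31572 ≈ -16.019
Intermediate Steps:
v(m) = 23 + m
323/3508 + ((-10 - 19)*(-10))/v(-41) = 323/3508 + ((-10 - 19)*(-10))/(23 - 41) = 323*(1/3508) - 29*(-10)/(-18) = 323/3508 + 290*(-1/18) = 323/3508 - 145/9 = -505753/31572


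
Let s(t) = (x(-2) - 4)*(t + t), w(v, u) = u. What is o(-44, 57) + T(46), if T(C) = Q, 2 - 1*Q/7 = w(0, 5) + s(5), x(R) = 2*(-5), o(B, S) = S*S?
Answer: 4208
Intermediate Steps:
o(B, S) = S**2
x(R) = -10
s(t) = -28*t (s(t) = (-10 - 4)*(t + t) = -28*t)
Q = 959 (Q = 14 - 7*(5 - 28*5) = 14 - 7*(5 - 140) = 14 - 7*(-135) = 14 + 945 = 959)
T(C) = 959
o(-44, 57) + T(46) = 57**2 + 959 = 3249 + 959 = 4208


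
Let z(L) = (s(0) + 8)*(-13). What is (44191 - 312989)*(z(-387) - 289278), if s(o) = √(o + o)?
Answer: 77785302836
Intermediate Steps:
s(o) = √2*√o (s(o) = √(2*o) = √2*√o)
z(L) = -104 (z(L) = (√2*√0 + 8)*(-13) = (√2*0 + 8)*(-13) = (0 + 8)*(-13) = 8*(-13) = -104)
(44191 - 312989)*(z(-387) - 289278) = (44191 - 312989)*(-104 - 289278) = -268798*(-289382) = 77785302836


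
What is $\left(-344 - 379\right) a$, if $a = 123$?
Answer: $-88929$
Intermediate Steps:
$\left(-344 - 379\right) a = \left(-344 - 379\right) 123 = \left(-723\right) 123 = -88929$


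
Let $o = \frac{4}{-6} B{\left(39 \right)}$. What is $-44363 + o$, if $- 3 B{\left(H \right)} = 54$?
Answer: $-44351$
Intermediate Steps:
$B{\left(H \right)} = -18$ ($B{\left(H \right)} = \left(- \frac{1}{3}\right) 54 = -18$)
$o = 12$ ($o = \frac{4}{-6} \left(-18\right) = 4 \left(- \frac{1}{6}\right) \left(-18\right) = \left(- \frac{2}{3}\right) \left(-18\right) = 12$)
$-44363 + o = -44363 + 12 = -44351$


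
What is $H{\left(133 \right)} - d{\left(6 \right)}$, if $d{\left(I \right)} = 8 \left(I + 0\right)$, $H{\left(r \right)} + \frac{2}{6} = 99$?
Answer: $\frac{152}{3} \approx 50.667$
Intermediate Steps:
$H{\left(r \right)} = \frac{296}{3}$ ($H{\left(r \right)} = - \frac{1}{3} + 99 = \frac{296}{3}$)
$d{\left(I \right)} = 8 I$
$H{\left(133 \right)} - d{\left(6 \right)} = \frac{296}{3} - 8 \cdot 6 = \frac{296}{3} - 48 = \frac{152}{3}$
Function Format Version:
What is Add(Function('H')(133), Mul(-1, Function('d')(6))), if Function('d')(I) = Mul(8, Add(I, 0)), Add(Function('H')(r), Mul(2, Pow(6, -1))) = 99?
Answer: Rational(152, 3) ≈ 50.667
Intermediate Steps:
Function('H')(r) = Rational(296, 3) (Function('H')(r) = Add(Rational(-1, 3), 99) = Rational(296, 3))
Function('d')(I) = Mul(8, I)
Add(Function('H')(133), Mul(-1, Function('d')(6))) = Add(Rational(296, 3), Mul(-1, Mul(8, 6))) = Add(Rational(296, 3), Mul(-1, 48)) = Add(Rational(296, 3), -48) = Rational(152, 3)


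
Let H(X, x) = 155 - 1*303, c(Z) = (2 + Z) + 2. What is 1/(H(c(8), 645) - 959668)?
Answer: -1/959816 ≈ -1.0419e-6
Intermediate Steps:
c(Z) = 4 + Z
H(X, x) = -148 (H(X, x) = 155 - 303 = -148)
1/(H(c(8), 645) - 959668) = 1/(-148 - 959668) = 1/(-959816) = -1/959816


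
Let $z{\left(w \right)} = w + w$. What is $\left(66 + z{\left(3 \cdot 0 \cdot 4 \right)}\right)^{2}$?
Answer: $4356$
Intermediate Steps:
$z{\left(w \right)} = 2 w$
$\left(66 + z{\left(3 \cdot 0 \cdot 4 \right)}\right)^{2} = \left(66 + 2 \cdot 3 \cdot 0 \cdot 4\right)^{2} = \left(66 + 2 \cdot 0 \cdot 4\right)^{2} = \left(66 + 2 \cdot 0\right)^{2} = \left(66 + 0\right)^{2} = 66^{2} = 4356$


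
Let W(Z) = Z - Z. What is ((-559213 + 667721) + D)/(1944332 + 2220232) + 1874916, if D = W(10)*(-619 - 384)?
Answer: 1952051946283/1041141 ≈ 1.8749e+6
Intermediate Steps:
W(Z) = 0
D = 0 (D = 0*(-619 - 384) = 0*(-1003) = 0)
((-559213 + 667721) + D)/(1944332 + 2220232) + 1874916 = ((-559213 + 667721) + 0)/(1944332 + 2220232) + 1874916 = (108508 + 0)/4164564 + 1874916 = 108508*(1/4164564) + 1874916 = 27127/1041141 + 1874916 = 1952051946283/1041141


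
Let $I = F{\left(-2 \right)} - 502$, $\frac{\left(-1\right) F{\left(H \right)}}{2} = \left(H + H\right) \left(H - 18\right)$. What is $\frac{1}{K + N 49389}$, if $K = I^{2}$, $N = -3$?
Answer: $\frac{1}{290077} \approx 3.4474 \cdot 10^{-6}$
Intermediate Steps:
$F{\left(H \right)} = - 4 H \left(-18 + H\right)$ ($F{\left(H \right)} = - 2 \left(H + H\right) \left(H - 18\right) = - 2 \cdot 2 H \left(-18 + H\right) = - 4 H \left(-18 + H\right)$)
$I = -662$ ($I = 4 \left(-2\right) \left(18 - -2\right) - 502 = 4 \left(-2\right) \left(18 + 2\right) - 502 = 4 \left(-2\right) 20 - 502 = -160 - 502 = -662$)
$K = 438244$ ($K = \left(-662\right)^{2} = 438244$)
$\frac{1}{K + N 49389} = \frac{1}{438244 - 148167} = \frac{1}{290077}$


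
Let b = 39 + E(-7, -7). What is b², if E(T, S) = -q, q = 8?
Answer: 961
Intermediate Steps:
E(T, S) = -8 (E(T, S) = -1*8 = -8)
b = 31 (b = 39 - 8 = 31)
b² = 31² = 961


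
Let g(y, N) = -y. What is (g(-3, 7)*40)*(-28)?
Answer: -3360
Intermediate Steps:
(g(-3, 7)*40)*(-28) = (-1*(-3)*40)*(-28) = (3*40)*(-28) = 120*(-28) = -3360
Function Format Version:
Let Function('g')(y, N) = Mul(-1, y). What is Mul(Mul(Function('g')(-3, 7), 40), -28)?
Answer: -3360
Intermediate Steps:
Mul(Mul(Function('g')(-3, 7), 40), -28) = Mul(Mul(Mul(-1, -3), 40), -28) = Mul(Mul(3, 40), -28) = Mul(120, -28) = -3360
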